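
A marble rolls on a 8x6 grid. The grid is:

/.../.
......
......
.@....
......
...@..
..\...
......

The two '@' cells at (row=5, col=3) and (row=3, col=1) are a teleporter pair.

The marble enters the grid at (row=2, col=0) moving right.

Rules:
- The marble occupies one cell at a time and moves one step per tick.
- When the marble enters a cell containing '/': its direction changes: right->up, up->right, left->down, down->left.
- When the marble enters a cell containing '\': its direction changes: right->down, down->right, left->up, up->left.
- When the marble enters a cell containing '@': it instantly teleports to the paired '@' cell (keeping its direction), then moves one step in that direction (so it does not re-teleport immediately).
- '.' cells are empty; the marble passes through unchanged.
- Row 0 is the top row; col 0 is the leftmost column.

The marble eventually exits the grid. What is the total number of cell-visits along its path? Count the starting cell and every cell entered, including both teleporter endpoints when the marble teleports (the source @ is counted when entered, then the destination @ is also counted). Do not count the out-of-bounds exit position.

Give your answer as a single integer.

Answer: 6

Derivation:
Step 1: enter (2,0), '.' pass, move right to (2,1)
Step 2: enter (2,1), '.' pass, move right to (2,2)
Step 3: enter (2,2), '.' pass, move right to (2,3)
Step 4: enter (2,3), '.' pass, move right to (2,4)
Step 5: enter (2,4), '.' pass, move right to (2,5)
Step 6: enter (2,5), '.' pass, move right to (2,6)
Step 7: at (2,6) — EXIT via right edge, pos 2
Path length (cell visits): 6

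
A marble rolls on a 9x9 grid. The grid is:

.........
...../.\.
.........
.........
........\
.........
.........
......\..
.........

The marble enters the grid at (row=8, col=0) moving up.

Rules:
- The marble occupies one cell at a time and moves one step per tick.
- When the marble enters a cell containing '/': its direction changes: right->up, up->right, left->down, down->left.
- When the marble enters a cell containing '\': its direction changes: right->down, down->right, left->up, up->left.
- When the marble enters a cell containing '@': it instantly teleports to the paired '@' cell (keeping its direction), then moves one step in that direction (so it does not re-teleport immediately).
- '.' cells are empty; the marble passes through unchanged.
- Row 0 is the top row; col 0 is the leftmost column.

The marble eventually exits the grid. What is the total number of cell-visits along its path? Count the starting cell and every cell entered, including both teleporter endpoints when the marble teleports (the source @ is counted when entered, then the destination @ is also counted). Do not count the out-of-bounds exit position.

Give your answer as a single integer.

Answer: 9

Derivation:
Step 1: enter (8,0), '.' pass, move up to (7,0)
Step 2: enter (7,0), '.' pass, move up to (6,0)
Step 3: enter (6,0), '.' pass, move up to (5,0)
Step 4: enter (5,0), '.' pass, move up to (4,0)
Step 5: enter (4,0), '.' pass, move up to (3,0)
Step 6: enter (3,0), '.' pass, move up to (2,0)
Step 7: enter (2,0), '.' pass, move up to (1,0)
Step 8: enter (1,0), '.' pass, move up to (0,0)
Step 9: enter (0,0), '.' pass, move up to (-1,0)
Step 10: at (-1,0) — EXIT via top edge, pos 0
Path length (cell visits): 9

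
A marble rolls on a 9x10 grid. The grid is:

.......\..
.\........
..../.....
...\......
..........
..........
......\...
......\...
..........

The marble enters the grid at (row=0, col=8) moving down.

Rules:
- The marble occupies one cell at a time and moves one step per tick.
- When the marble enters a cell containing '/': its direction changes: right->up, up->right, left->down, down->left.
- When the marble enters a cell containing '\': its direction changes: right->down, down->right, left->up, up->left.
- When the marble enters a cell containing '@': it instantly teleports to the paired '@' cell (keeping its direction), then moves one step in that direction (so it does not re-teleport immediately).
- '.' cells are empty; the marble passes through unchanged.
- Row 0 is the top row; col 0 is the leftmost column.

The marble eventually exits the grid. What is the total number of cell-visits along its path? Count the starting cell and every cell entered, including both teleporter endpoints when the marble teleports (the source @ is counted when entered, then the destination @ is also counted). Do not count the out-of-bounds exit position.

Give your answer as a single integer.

Answer: 9

Derivation:
Step 1: enter (0,8), '.' pass, move down to (1,8)
Step 2: enter (1,8), '.' pass, move down to (2,8)
Step 3: enter (2,8), '.' pass, move down to (3,8)
Step 4: enter (3,8), '.' pass, move down to (4,8)
Step 5: enter (4,8), '.' pass, move down to (5,8)
Step 6: enter (5,8), '.' pass, move down to (6,8)
Step 7: enter (6,8), '.' pass, move down to (7,8)
Step 8: enter (7,8), '.' pass, move down to (8,8)
Step 9: enter (8,8), '.' pass, move down to (9,8)
Step 10: at (9,8) — EXIT via bottom edge, pos 8
Path length (cell visits): 9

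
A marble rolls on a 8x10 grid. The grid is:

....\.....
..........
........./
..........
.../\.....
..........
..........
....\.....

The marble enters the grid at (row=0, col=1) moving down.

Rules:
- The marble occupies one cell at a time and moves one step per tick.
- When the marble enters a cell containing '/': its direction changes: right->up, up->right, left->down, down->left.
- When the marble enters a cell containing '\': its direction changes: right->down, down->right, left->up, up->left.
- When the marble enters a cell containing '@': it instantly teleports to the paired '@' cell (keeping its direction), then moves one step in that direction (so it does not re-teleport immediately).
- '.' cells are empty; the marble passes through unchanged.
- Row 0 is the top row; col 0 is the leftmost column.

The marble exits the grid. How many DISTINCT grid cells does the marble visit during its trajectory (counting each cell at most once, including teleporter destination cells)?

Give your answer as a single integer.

Step 1: enter (0,1), '.' pass, move down to (1,1)
Step 2: enter (1,1), '.' pass, move down to (2,1)
Step 3: enter (2,1), '.' pass, move down to (3,1)
Step 4: enter (3,1), '.' pass, move down to (4,1)
Step 5: enter (4,1), '.' pass, move down to (5,1)
Step 6: enter (5,1), '.' pass, move down to (6,1)
Step 7: enter (6,1), '.' pass, move down to (7,1)
Step 8: enter (7,1), '.' pass, move down to (8,1)
Step 9: at (8,1) — EXIT via bottom edge, pos 1
Distinct cells visited: 8 (path length 8)

Answer: 8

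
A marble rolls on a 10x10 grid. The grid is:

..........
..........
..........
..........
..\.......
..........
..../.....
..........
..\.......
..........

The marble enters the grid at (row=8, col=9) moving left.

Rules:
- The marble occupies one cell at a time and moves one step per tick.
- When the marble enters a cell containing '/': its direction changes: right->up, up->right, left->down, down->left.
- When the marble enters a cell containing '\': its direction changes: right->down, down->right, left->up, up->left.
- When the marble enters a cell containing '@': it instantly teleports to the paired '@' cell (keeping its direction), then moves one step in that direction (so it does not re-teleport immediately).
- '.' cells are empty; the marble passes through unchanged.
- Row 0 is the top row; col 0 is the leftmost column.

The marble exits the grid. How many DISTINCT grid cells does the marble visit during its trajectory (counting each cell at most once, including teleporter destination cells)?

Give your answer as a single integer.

Step 1: enter (8,9), '.' pass, move left to (8,8)
Step 2: enter (8,8), '.' pass, move left to (8,7)
Step 3: enter (8,7), '.' pass, move left to (8,6)
Step 4: enter (8,6), '.' pass, move left to (8,5)
Step 5: enter (8,5), '.' pass, move left to (8,4)
Step 6: enter (8,4), '.' pass, move left to (8,3)
Step 7: enter (8,3), '.' pass, move left to (8,2)
Step 8: enter (8,2), '\' deflects left->up, move up to (7,2)
Step 9: enter (7,2), '.' pass, move up to (6,2)
Step 10: enter (6,2), '.' pass, move up to (5,2)
Step 11: enter (5,2), '.' pass, move up to (4,2)
Step 12: enter (4,2), '\' deflects up->left, move left to (4,1)
Step 13: enter (4,1), '.' pass, move left to (4,0)
Step 14: enter (4,0), '.' pass, move left to (4,-1)
Step 15: at (4,-1) — EXIT via left edge, pos 4
Distinct cells visited: 14 (path length 14)

Answer: 14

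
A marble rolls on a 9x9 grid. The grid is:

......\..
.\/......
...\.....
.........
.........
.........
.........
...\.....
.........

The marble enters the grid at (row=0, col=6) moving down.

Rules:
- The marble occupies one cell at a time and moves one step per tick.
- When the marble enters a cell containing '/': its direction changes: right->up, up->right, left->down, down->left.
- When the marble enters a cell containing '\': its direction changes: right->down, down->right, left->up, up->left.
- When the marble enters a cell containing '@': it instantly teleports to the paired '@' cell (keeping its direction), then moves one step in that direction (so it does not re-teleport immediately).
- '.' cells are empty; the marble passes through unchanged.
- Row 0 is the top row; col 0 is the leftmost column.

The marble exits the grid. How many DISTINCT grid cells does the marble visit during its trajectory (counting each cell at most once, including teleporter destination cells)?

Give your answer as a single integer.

Step 1: enter (0,6), '\' deflects down->right, move right to (0,7)
Step 2: enter (0,7), '.' pass, move right to (0,8)
Step 3: enter (0,8), '.' pass, move right to (0,9)
Step 4: at (0,9) — EXIT via right edge, pos 0
Distinct cells visited: 3 (path length 3)

Answer: 3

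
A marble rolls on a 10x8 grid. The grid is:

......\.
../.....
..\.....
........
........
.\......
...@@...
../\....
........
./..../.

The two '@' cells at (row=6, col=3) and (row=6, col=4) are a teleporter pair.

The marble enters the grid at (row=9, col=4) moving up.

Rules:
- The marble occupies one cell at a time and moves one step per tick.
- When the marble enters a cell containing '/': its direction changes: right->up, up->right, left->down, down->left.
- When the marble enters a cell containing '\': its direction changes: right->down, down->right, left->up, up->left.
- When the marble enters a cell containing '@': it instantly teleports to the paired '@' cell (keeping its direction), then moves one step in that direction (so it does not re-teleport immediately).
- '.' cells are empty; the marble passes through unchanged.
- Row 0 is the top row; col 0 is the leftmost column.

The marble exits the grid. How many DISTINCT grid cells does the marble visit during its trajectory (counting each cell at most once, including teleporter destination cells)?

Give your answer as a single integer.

Step 1: enter (9,4), '.' pass, move up to (8,4)
Step 2: enter (8,4), '.' pass, move up to (7,4)
Step 3: enter (7,4), '.' pass, move up to (6,4)
Step 4: enter (6,4), '@' teleport (6,4)->(6,3), also enter (6,3), move up to (5,3)
Step 5: enter (5,3), '.' pass, move up to (4,3)
Step 6: enter (4,3), '.' pass, move up to (3,3)
Step 7: enter (3,3), '.' pass, move up to (2,3)
Step 8: enter (2,3), '.' pass, move up to (1,3)
Step 9: enter (1,3), '.' pass, move up to (0,3)
Step 10: enter (0,3), '.' pass, move up to (-1,3)
Step 11: at (-1,3) — EXIT via top edge, pos 3
Distinct cells visited: 11 (path length 11)

Answer: 11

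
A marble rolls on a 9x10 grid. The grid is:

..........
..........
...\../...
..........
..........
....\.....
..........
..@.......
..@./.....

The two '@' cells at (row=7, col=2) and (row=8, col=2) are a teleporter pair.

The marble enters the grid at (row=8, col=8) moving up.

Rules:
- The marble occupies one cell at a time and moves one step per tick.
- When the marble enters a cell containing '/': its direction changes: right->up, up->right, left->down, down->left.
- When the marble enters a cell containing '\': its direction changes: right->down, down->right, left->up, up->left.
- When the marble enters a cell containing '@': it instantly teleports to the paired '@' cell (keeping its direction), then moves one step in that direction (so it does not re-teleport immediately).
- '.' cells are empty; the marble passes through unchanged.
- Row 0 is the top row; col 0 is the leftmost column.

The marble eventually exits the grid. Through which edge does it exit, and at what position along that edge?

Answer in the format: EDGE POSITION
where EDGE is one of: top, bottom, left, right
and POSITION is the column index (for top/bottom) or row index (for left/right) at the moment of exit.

Step 1: enter (8,8), '.' pass, move up to (7,8)
Step 2: enter (7,8), '.' pass, move up to (6,8)
Step 3: enter (6,8), '.' pass, move up to (5,8)
Step 4: enter (5,8), '.' pass, move up to (4,8)
Step 5: enter (4,8), '.' pass, move up to (3,8)
Step 6: enter (3,8), '.' pass, move up to (2,8)
Step 7: enter (2,8), '.' pass, move up to (1,8)
Step 8: enter (1,8), '.' pass, move up to (0,8)
Step 9: enter (0,8), '.' pass, move up to (-1,8)
Step 10: at (-1,8) — EXIT via top edge, pos 8

Answer: top 8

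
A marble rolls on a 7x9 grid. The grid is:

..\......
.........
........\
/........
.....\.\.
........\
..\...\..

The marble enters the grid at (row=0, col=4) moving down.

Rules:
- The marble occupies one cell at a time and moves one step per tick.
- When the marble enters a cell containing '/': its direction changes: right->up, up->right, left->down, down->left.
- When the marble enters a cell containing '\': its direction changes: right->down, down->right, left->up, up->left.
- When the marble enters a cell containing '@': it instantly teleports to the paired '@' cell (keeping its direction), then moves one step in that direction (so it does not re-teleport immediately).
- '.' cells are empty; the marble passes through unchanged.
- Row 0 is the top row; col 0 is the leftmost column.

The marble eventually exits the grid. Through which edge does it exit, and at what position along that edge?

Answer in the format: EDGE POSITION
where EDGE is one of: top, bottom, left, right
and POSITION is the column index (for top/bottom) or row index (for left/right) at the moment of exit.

Step 1: enter (0,4), '.' pass, move down to (1,4)
Step 2: enter (1,4), '.' pass, move down to (2,4)
Step 3: enter (2,4), '.' pass, move down to (3,4)
Step 4: enter (3,4), '.' pass, move down to (4,4)
Step 5: enter (4,4), '.' pass, move down to (5,4)
Step 6: enter (5,4), '.' pass, move down to (6,4)
Step 7: enter (6,4), '.' pass, move down to (7,4)
Step 8: at (7,4) — EXIT via bottom edge, pos 4

Answer: bottom 4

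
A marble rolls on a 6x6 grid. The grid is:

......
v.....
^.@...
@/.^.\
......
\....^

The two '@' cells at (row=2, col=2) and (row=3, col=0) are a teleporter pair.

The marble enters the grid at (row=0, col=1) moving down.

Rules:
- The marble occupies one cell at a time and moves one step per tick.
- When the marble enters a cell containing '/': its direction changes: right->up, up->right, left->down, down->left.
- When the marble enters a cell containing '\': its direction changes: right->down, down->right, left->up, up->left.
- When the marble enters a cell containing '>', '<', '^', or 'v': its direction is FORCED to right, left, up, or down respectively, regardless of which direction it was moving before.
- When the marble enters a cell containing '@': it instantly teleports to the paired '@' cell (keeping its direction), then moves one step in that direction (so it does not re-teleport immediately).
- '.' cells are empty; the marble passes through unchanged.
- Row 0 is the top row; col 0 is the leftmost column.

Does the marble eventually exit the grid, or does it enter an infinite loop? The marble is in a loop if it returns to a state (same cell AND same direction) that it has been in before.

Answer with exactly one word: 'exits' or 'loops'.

Answer: loops

Derivation:
Step 1: enter (0,1), '.' pass, move down to (1,1)
Step 2: enter (1,1), '.' pass, move down to (2,1)
Step 3: enter (2,1), '.' pass, move down to (3,1)
Step 4: enter (3,1), '/' deflects down->left, move left to (3,0)
Step 5: enter (3,0), '@' teleport (3,0)->(2,2), also enter (2,2), move left to (2,1)
Step 6: enter (2,1), '.' pass, move left to (2,0)
Step 7: enter (2,0), '^' forces left->up, move up to (1,0)
Step 8: enter (1,0), 'v' forces up->down, move down to (2,0)
Step 9: enter (2,0), '^' forces down->up, move up to (1,0)
Step 10: at (1,0) dir=up — LOOP DETECTED (seen before)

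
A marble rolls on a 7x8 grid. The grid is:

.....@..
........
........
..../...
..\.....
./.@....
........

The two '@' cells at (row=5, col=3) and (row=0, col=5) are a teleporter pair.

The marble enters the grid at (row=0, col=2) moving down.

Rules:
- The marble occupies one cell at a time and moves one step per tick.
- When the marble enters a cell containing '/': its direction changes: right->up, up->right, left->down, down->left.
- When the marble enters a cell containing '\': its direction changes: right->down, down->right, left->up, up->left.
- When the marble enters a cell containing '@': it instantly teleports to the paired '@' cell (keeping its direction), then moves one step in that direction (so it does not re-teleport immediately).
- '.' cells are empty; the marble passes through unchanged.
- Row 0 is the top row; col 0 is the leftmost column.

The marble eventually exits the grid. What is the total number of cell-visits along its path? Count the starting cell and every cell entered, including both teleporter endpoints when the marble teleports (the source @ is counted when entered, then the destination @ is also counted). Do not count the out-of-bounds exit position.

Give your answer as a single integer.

Answer: 10

Derivation:
Step 1: enter (0,2), '.' pass, move down to (1,2)
Step 2: enter (1,2), '.' pass, move down to (2,2)
Step 3: enter (2,2), '.' pass, move down to (3,2)
Step 4: enter (3,2), '.' pass, move down to (4,2)
Step 5: enter (4,2), '\' deflects down->right, move right to (4,3)
Step 6: enter (4,3), '.' pass, move right to (4,4)
Step 7: enter (4,4), '.' pass, move right to (4,5)
Step 8: enter (4,5), '.' pass, move right to (4,6)
Step 9: enter (4,6), '.' pass, move right to (4,7)
Step 10: enter (4,7), '.' pass, move right to (4,8)
Step 11: at (4,8) — EXIT via right edge, pos 4
Path length (cell visits): 10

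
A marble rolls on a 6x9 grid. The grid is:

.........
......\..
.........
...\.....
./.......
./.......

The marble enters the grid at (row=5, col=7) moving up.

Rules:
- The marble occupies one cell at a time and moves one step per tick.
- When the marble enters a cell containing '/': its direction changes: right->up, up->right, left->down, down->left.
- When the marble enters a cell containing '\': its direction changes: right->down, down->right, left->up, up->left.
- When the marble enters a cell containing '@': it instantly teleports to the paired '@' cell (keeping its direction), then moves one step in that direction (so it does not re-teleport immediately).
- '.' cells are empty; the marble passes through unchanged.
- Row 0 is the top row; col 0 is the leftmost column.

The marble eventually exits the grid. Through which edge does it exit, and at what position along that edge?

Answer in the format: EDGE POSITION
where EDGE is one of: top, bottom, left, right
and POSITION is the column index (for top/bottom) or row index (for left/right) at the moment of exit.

Step 1: enter (5,7), '.' pass, move up to (4,7)
Step 2: enter (4,7), '.' pass, move up to (3,7)
Step 3: enter (3,7), '.' pass, move up to (2,7)
Step 4: enter (2,7), '.' pass, move up to (1,7)
Step 5: enter (1,7), '.' pass, move up to (0,7)
Step 6: enter (0,7), '.' pass, move up to (-1,7)
Step 7: at (-1,7) — EXIT via top edge, pos 7

Answer: top 7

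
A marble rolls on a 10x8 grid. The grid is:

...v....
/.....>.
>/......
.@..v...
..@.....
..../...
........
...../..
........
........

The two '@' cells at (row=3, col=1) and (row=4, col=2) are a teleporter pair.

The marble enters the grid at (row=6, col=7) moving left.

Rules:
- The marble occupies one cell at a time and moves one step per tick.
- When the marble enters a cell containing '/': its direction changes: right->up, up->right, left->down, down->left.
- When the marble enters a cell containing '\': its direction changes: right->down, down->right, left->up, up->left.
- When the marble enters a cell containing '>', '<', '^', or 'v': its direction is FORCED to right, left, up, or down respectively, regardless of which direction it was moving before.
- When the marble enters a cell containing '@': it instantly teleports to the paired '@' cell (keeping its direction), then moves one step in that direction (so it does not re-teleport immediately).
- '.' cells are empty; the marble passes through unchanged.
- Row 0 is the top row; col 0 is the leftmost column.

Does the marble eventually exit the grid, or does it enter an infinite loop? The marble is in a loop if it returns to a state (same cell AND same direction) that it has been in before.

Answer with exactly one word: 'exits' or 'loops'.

Answer: exits

Derivation:
Step 1: enter (6,7), '.' pass, move left to (6,6)
Step 2: enter (6,6), '.' pass, move left to (6,5)
Step 3: enter (6,5), '.' pass, move left to (6,4)
Step 4: enter (6,4), '.' pass, move left to (6,3)
Step 5: enter (6,3), '.' pass, move left to (6,2)
Step 6: enter (6,2), '.' pass, move left to (6,1)
Step 7: enter (6,1), '.' pass, move left to (6,0)
Step 8: enter (6,0), '.' pass, move left to (6,-1)
Step 9: at (6,-1) — EXIT via left edge, pos 6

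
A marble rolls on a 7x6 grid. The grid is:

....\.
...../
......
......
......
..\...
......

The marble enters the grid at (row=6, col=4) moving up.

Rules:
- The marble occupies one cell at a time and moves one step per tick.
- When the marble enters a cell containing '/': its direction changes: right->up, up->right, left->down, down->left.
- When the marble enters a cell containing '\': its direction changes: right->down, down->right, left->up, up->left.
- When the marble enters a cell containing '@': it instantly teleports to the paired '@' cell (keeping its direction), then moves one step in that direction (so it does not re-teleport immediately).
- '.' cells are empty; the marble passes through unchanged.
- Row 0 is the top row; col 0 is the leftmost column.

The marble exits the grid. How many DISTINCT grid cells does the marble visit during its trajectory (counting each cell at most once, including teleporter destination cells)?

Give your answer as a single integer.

Step 1: enter (6,4), '.' pass, move up to (5,4)
Step 2: enter (5,4), '.' pass, move up to (4,4)
Step 3: enter (4,4), '.' pass, move up to (3,4)
Step 4: enter (3,4), '.' pass, move up to (2,4)
Step 5: enter (2,4), '.' pass, move up to (1,4)
Step 6: enter (1,4), '.' pass, move up to (0,4)
Step 7: enter (0,4), '\' deflects up->left, move left to (0,3)
Step 8: enter (0,3), '.' pass, move left to (0,2)
Step 9: enter (0,2), '.' pass, move left to (0,1)
Step 10: enter (0,1), '.' pass, move left to (0,0)
Step 11: enter (0,0), '.' pass, move left to (0,-1)
Step 12: at (0,-1) — EXIT via left edge, pos 0
Distinct cells visited: 11 (path length 11)

Answer: 11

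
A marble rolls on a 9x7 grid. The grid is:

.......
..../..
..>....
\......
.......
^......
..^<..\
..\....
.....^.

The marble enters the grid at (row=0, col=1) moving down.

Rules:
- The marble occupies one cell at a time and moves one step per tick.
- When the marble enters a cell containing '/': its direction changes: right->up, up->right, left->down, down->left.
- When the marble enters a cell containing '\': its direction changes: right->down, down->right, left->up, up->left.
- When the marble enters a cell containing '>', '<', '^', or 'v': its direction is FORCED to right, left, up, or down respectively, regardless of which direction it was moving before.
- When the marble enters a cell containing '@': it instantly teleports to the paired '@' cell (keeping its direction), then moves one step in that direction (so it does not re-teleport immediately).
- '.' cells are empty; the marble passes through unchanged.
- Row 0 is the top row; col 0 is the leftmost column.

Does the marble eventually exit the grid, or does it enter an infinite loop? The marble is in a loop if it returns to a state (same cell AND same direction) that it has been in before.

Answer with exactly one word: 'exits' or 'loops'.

Step 1: enter (0,1), '.' pass, move down to (1,1)
Step 2: enter (1,1), '.' pass, move down to (2,1)
Step 3: enter (2,1), '.' pass, move down to (3,1)
Step 4: enter (3,1), '.' pass, move down to (4,1)
Step 5: enter (4,1), '.' pass, move down to (5,1)
Step 6: enter (5,1), '.' pass, move down to (6,1)
Step 7: enter (6,1), '.' pass, move down to (7,1)
Step 8: enter (7,1), '.' pass, move down to (8,1)
Step 9: enter (8,1), '.' pass, move down to (9,1)
Step 10: at (9,1) — EXIT via bottom edge, pos 1

Answer: exits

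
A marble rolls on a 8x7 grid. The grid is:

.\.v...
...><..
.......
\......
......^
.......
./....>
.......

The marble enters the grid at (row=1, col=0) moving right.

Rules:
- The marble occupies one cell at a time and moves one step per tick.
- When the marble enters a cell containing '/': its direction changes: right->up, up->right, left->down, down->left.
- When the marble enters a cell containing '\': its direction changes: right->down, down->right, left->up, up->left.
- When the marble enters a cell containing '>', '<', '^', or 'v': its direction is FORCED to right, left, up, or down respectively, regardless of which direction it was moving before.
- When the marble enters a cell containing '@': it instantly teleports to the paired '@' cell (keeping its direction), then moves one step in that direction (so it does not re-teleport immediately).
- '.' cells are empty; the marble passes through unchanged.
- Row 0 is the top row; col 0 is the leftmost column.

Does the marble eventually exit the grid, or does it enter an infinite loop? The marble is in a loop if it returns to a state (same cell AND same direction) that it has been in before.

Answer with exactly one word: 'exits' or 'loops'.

Answer: loops

Derivation:
Step 1: enter (1,0), '.' pass, move right to (1,1)
Step 2: enter (1,1), '.' pass, move right to (1,2)
Step 3: enter (1,2), '.' pass, move right to (1,3)
Step 4: enter (1,3), '>' forces right->right, move right to (1,4)
Step 5: enter (1,4), '<' forces right->left, move left to (1,3)
Step 6: enter (1,3), '>' forces left->right, move right to (1,4)
Step 7: at (1,4) dir=right — LOOP DETECTED (seen before)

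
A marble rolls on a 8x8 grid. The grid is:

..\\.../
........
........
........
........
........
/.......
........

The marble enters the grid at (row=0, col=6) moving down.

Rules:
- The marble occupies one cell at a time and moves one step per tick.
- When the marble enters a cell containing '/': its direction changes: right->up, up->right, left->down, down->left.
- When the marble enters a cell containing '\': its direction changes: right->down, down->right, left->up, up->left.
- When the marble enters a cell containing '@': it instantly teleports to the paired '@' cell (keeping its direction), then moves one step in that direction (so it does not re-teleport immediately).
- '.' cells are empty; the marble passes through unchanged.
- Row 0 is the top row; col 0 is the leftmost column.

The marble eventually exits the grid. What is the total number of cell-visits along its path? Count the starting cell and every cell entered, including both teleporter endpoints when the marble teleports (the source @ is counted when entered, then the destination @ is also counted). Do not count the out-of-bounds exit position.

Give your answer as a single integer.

Answer: 8

Derivation:
Step 1: enter (0,6), '.' pass, move down to (1,6)
Step 2: enter (1,6), '.' pass, move down to (2,6)
Step 3: enter (2,6), '.' pass, move down to (3,6)
Step 4: enter (3,6), '.' pass, move down to (4,6)
Step 5: enter (4,6), '.' pass, move down to (5,6)
Step 6: enter (5,6), '.' pass, move down to (6,6)
Step 7: enter (6,6), '.' pass, move down to (7,6)
Step 8: enter (7,6), '.' pass, move down to (8,6)
Step 9: at (8,6) — EXIT via bottom edge, pos 6
Path length (cell visits): 8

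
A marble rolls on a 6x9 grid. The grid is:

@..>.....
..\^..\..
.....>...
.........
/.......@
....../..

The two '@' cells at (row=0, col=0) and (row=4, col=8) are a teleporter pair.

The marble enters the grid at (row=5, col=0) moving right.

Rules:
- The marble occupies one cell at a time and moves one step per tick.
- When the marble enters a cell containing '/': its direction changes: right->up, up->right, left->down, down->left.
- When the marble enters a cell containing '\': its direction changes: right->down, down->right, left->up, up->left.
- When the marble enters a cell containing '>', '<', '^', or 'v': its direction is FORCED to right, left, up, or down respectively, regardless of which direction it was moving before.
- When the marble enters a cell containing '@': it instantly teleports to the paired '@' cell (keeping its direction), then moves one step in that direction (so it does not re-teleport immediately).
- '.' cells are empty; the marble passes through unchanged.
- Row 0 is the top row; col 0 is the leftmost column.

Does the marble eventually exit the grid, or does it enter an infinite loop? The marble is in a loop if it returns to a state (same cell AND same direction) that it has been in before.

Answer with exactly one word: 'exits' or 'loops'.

Answer: exits

Derivation:
Step 1: enter (5,0), '.' pass, move right to (5,1)
Step 2: enter (5,1), '.' pass, move right to (5,2)
Step 3: enter (5,2), '.' pass, move right to (5,3)
Step 4: enter (5,3), '.' pass, move right to (5,4)
Step 5: enter (5,4), '.' pass, move right to (5,5)
Step 6: enter (5,5), '.' pass, move right to (5,6)
Step 7: enter (5,6), '/' deflects right->up, move up to (4,6)
Step 8: enter (4,6), '.' pass, move up to (3,6)
Step 9: enter (3,6), '.' pass, move up to (2,6)
Step 10: enter (2,6), '.' pass, move up to (1,6)
Step 11: enter (1,6), '\' deflects up->left, move left to (1,5)
Step 12: enter (1,5), '.' pass, move left to (1,4)
Step 13: enter (1,4), '.' pass, move left to (1,3)
Step 14: enter (1,3), '^' forces left->up, move up to (0,3)
Step 15: enter (0,3), '>' forces up->right, move right to (0,4)
Step 16: enter (0,4), '.' pass, move right to (0,5)
Step 17: enter (0,5), '.' pass, move right to (0,6)
Step 18: enter (0,6), '.' pass, move right to (0,7)
Step 19: enter (0,7), '.' pass, move right to (0,8)
Step 20: enter (0,8), '.' pass, move right to (0,9)
Step 21: at (0,9) — EXIT via right edge, pos 0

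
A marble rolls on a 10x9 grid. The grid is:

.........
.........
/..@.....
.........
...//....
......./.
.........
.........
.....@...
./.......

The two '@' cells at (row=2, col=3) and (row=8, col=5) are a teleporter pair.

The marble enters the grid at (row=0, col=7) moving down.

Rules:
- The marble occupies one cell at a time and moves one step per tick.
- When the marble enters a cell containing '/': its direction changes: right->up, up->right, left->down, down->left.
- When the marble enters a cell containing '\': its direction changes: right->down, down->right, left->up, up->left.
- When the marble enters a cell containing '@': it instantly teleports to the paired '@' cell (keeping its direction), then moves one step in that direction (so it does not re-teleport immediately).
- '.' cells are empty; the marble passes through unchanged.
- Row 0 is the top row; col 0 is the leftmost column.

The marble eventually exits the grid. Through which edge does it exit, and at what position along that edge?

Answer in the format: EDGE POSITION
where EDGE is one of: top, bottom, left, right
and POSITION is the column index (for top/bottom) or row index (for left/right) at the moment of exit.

Answer: left 5

Derivation:
Step 1: enter (0,7), '.' pass, move down to (1,7)
Step 2: enter (1,7), '.' pass, move down to (2,7)
Step 3: enter (2,7), '.' pass, move down to (3,7)
Step 4: enter (3,7), '.' pass, move down to (4,7)
Step 5: enter (4,7), '.' pass, move down to (5,7)
Step 6: enter (5,7), '/' deflects down->left, move left to (5,6)
Step 7: enter (5,6), '.' pass, move left to (5,5)
Step 8: enter (5,5), '.' pass, move left to (5,4)
Step 9: enter (5,4), '.' pass, move left to (5,3)
Step 10: enter (5,3), '.' pass, move left to (5,2)
Step 11: enter (5,2), '.' pass, move left to (5,1)
Step 12: enter (5,1), '.' pass, move left to (5,0)
Step 13: enter (5,0), '.' pass, move left to (5,-1)
Step 14: at (5,-1) — EXIT via left edge, pos 5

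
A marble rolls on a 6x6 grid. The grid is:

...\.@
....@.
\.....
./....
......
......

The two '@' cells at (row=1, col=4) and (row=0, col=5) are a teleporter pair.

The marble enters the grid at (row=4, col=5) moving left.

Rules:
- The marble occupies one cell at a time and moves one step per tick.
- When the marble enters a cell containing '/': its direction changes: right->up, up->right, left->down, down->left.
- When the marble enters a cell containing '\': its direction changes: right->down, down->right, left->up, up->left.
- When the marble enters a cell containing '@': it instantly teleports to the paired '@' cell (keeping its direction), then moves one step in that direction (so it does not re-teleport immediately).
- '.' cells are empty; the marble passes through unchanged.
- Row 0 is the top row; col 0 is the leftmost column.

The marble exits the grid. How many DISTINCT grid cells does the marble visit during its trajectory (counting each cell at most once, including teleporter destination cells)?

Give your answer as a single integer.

Step 1: enter (4,5), '.' pass, move left to (4,4)
Step 2: enter (4,4), '.' pass, move left to (4,3)
Step 3: enter (4,3), '.' pass, move left to (4,2)
Step 4: enter (4,2), '.' pass, move left to (4,1)
Step 5: enter (4,1), '.' pass, move left to (4,0)
Step 6: enter (4,0), '.' pass, move left to (4,-1)
Step 7: at (4,-1) — EXIT via left edge, pos 4
Distinct cells visited: 6 (path length 6)

Answer: 6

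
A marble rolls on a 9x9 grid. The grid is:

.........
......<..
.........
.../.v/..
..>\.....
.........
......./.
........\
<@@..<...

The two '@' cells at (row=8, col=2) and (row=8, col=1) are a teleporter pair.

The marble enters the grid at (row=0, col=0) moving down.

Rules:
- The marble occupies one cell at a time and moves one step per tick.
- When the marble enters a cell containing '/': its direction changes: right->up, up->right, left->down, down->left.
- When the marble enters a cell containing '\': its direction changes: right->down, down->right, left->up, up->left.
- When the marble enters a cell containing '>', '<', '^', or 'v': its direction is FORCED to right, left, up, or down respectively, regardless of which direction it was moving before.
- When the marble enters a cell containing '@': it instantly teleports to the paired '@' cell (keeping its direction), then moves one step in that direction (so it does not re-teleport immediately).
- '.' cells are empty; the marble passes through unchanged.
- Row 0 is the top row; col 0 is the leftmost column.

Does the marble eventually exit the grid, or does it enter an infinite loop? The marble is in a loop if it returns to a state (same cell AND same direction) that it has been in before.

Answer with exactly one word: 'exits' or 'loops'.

Answer: exits

Derivation:
Step 1: enter (0,0), '.' pass, move down to (1,0)
Step 2: enter (1,0), '.' pass, move down to (2,0)
Step 3: enter (2,0), '.' pass, move down to (3,0)
Step 4: enter (3,0), '.' pass, move down to (4,0)
Step 5: enter (4,0), '.' pass, move down to (5,0)
Step 6: enter (5,0), '.' pass, move down to (6,0)
Step 7: enter (6,0), '.' pass, move down to (7,0)
Step 8: enter (7,0), '.' pass, move down to (8,0)
Step 9: enter (8,0), '<' forces down->left, move left to (8,-1)
Step 10: at (8,-1) — EXIT via left edge, pos 8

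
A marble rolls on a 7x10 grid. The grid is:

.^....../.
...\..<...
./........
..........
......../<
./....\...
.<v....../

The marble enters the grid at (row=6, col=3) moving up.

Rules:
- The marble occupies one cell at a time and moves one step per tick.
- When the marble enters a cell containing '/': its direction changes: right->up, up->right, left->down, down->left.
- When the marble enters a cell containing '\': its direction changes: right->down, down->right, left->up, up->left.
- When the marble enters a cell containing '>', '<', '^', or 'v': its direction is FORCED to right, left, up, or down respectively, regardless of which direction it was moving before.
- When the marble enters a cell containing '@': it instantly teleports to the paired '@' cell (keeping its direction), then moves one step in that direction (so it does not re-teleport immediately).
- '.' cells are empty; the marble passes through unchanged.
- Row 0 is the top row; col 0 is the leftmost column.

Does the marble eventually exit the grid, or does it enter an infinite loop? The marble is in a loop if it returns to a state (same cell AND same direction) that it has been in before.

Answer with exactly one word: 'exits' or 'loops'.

Answer: exits

Derivation:
Step 1: enter (6,3), '.' pass, move up to (5,3)
Step 2: enter (5,3), '.' pass, move up to (4,3)
Step 3: enter (4,3), '.' pass, move up to (3,3)
Step 4: enter (3,3), '.' pass, move up to (2,3)
Step 5: enter (2,3), '.' pass, move up to (1,3)
Step 6: enter (1,3), '\' deflects up->left, move left to (1,2)
Step 7: enter (1,2), '.' pass, move left to (1,1)
Step 8: enter (1,1), '.' pass, move left to (1,0)
Step 9: enter (1,0), '.' pass, move left to (1,-1)
Step 10: at (1,-1) — EXIT via left edge, pos 1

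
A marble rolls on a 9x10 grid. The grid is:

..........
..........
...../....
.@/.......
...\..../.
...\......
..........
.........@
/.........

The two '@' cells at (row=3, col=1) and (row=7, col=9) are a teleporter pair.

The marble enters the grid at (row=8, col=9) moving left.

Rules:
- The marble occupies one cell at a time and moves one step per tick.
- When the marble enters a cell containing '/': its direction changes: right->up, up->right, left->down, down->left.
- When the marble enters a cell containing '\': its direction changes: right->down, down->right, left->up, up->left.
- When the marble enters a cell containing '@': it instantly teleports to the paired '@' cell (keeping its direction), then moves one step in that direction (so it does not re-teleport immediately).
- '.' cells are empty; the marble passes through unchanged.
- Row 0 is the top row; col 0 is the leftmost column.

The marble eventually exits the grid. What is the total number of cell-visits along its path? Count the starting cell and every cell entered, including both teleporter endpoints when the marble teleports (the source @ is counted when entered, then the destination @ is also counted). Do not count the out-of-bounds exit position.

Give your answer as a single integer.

Answer: 10

Derivation:
Step 1: enter (8,9), '.' pass, move left to (8,8)
Step 2: enter (8,8), '.' pass, move left to (8,7)
Step 3: enter (8,7), '.' pass, move left to (8,6)
Step 4: enter (8,6), '.' pass, move left to (8,5)
Step 5: enter (8,5), '.' pass, move left to (8,4)
Step 6: enter (8,4), '.' pass, move left to (8,3)
Step 7: enter (8,3), '.' pass, move left to (8,2)
Step 8: enter (8,2), '.' pass, move left to (8,1)
Step 9: enter (8,1), '.' pass, move left to (8,0)
Step 10: enter (8,0), '/' deflects left->down, move down to (9,0)
Step 11: at (9,0) — EXIT via bottom edge, pos 0
Path length (cell visits): 10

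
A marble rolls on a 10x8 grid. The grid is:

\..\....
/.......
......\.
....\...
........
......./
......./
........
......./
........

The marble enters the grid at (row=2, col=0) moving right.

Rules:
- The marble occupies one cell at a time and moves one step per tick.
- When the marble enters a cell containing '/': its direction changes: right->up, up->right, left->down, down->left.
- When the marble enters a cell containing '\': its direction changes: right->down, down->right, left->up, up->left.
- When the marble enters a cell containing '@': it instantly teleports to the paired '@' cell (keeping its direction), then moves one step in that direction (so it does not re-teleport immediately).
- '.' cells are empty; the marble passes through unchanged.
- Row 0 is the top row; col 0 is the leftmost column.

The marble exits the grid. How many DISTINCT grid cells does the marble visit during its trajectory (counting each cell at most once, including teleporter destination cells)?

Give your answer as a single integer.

Answer: 14

Derivation:
Step 1: enter (2,0), '.' pass, move right to (2,1)
Step 2: enter (2,1), '.' pass, move right to (2,2)
Step 3: enter (2,2), '.' pass, move right to (2,3)
Step 4: enter (2,3), '.' pass, move right to (2,4)
Step 5: enter (2,4), '.' pass, move right to (2,5)
Step 6: enter (2,5), '.' pass, move right to (2,6)
Step 7: enter (2,6), '\' deflects right->down, move down to (3,6)
Step 8: enter (3,6), '.' pass, move down to (4,6)
Step 9: enter (4,6), '.' pass, move down to (5,6)
Step 10: enter (5,6), '.' pass, move down to (6,6)
Step 11: enter (6,6), '.' pass, move down to (7,6)
Step 12: enter (7,6), '.' pass, move down to (8,6)
Step 13: enter (8,6), '.' pass, move down to (9,6)
Step 14: enter (9,6), '.' pass, move down to (10,6)
Step 15: at (10,6) — EXIT via bottom edge, pos 6
Distinct cells visited: 14 (path length 14)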